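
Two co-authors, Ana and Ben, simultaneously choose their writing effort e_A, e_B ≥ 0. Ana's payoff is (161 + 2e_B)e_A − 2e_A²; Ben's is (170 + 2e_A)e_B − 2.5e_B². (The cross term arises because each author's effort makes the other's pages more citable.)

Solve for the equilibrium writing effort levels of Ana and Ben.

Expanding Ana's payoff: 161e_A + 2e_Be_A − 2e_A².
∂π/∂e_A = 161 + 2e_B − 4e_A = 0, so e_A = 40.25 + 0.5e_B.
Likewise for Ben: e_B = 34 + 0.4e_A.
Solving the two reaction functions simultaneously: (1 − (0.5)(0.4))e_A = 40.25 + 0.5·34, so 0.8e_A = 57.25 and e_A = 71.5625.
Then e_B = 34 + 0.4·71.5625 = 62.625.

71.5625, 62.625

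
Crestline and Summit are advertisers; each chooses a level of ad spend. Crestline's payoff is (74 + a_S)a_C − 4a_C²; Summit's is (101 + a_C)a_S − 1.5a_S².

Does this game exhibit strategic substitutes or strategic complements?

Expanding Crestline's payoff: 74a_C + a_Sa_C − 4a_C².
∂π/∂a_C = 74 + a_S − 8a_C = 0, so a_C = 9.25 + 0.125a_S.
The best-response slope da_C/da_S = 0.125 > 0: the reaction function is upward-sloping, so the choices are strategic complements.

strategic complements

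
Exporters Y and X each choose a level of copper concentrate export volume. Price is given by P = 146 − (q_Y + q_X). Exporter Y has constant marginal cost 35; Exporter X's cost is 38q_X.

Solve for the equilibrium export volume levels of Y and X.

38, 35

Exporter Y's profit: π = q_Y(146 − (q_Y + q_X)) − 35q_Y.
∂π/∂q_Y = 111 − 2q_Y − q_X = 0, so q_Y = 55.5 − 0.5q_X.
By the same steps for X: q_X = 54 − 0.5q_Y.
Solving the two reaction functions simultaneously: (1 − (−0.5)(−0.5))q_Y = 55.5 − 0.5·54, so 0.75q_Y = 28.5 and q_Y = 38.
Then q_X = 54 − 0.5·38 = 35.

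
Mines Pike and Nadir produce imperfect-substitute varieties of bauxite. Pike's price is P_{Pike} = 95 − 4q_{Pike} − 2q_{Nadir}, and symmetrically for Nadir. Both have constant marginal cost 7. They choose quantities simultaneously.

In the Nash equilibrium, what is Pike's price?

42.2

Mine Pike's profit: π = q_{Pike}(95 − 4q_{Pike} − 2q_{Nadir}) − 7q_{Pike}.
∂π/∂q_{Pike} = 88 − 8q_{Pike} − 2q_{Nadir} = 0 ⇒ q_{Pike} = 11 − 0.25q_{Nadir}.
The game is symmetric, so in equilibrium q_{Nadir} = q_{Pike}: the reaction function gives 1.25q_{Pike} = 11, hence q_{Pike} = 8.8.
P_{Pike} = 95 − 4·8.8 − 2·8.8 = 42.2.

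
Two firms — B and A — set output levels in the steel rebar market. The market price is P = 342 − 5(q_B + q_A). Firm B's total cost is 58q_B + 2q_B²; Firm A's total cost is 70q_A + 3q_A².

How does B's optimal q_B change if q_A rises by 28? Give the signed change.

Firm B's profit: π = q_B(342 − 5(q_B + q_A)) − 58q_B − 2q_B².
∂π/∂q_B = 284 − 14q_B − 5q_A = 0, so q_B = 142/7 − (5/14)q_A.
The reaction-function slope is −5/14, so a 28-unit rise in q_A moves q_B by −5/14 × 28 = −10. B's best response falls — the actions are strategic substitutes.

-10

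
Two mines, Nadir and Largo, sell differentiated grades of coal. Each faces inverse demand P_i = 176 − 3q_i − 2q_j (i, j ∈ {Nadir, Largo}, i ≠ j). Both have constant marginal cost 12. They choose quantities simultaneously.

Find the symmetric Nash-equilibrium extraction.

20.5

Mine Nadir's profit: π = q_{Nadir}(176 − 3q_{Nadir} − 2q_{Largo}) − 12q_{Nadir}.
∂π/∂q_{Nadir} = 164 − 6q_{Nadir} − 2q_{Largo} = 0 ⇒ q_{Nadir} = 82/3 − (1/3)q_{Largo}.
By symmetry q_{Largo} = q_{Nadir}; substituting into the reaction function, (4/3)q_{Nadir} = 82/3 and q_{Nadir} = 20.5.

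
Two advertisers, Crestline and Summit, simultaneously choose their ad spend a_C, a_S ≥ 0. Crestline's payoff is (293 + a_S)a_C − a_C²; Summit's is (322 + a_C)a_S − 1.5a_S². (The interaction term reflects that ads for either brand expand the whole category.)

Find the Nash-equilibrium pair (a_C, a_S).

Expanding Crestline's payoff: 293a_C + a_Sa_C − a_C².
∂π/∂a_C = 293 + a_S − 2a_C = 0, so a_C = 146.5 + 0.5a_S.
Likewise for Summit: a_S = 322/3 + (1/3)a_C.
Plugging a_S into Crestline's best response: a_C = 146.5 + 0.5(322/3 + (1/3)a_C) ⇒ (5/6)a_C = 1201/6, so a_C = 240.2.
Then a_S = 322/3 + (1/3)·240.2 = 187.4.

240.2, 187.4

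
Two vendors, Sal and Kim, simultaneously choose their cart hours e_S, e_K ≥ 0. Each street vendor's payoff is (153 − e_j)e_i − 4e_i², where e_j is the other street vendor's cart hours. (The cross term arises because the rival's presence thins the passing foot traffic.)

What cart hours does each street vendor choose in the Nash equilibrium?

17

Sal's payoff is (153 − e_K)e_S − 4e_S².
∂π/∂e_S = 153 − e_K − 8e_S = 0, so e_S = 19.125 − 0.125e_K.
The game is symmetric, so in equilibrium e_K = e_S: the reaction function gives 1.125e_S = 19.125, hence e_S = 17.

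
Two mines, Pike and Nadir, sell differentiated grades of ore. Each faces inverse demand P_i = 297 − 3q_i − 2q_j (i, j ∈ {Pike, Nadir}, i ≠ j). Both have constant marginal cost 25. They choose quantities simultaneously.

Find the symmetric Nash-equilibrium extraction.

Mine Pike's profit: π = q_{Pike}(297 − 3q_{Pike} − 2q_{Nadir}) − 25q_{Pike}.
∂π/∂q_{Pike} = 272 − 6q_{Pike} − 2q_{Nadir} = 0 ⇒ q_{Pike} = 136/3 − (1/3)q_{Nadir}.
By symmetry q_{Nadir} = q_{Pike}; substituting into the reaction function, (4/3)q_{Pike} = 136/3 and q_{Pike} = 34.

34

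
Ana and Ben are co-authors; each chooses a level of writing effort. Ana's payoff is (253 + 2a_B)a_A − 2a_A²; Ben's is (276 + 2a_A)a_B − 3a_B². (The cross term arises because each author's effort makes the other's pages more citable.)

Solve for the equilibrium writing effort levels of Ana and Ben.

Expanding Ana's payoff: 253a_A + 2a_Ba_A − 2a_A².
∂π/∂a_A = 253 + 2a_B − 4a_A = 0, so a_A = 63.25 + 0.5a_B.
Likewise for Ben: a_B = 46 + (1/3)a_A.
Solving the two reaction functions simultaneously: (1 − (0.5)(1/3))a_A = 63.25 + 0.5·46, so (5/6)a_A = 86.25 and a_A = 103.5.
Then a_B = 46 + (1/3)·103.5 = 80.5.

103.5, 80.5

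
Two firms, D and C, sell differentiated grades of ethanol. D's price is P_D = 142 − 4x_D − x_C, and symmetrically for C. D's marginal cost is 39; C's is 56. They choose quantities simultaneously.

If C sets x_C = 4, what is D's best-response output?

Firm D's profit: π = x_D(142 − 4x_D − x_C) − 39x_D.
∂π/∂x_D = 103 − 8x_D − x_C = 0 ⇒ x_D = 12.875 − 0.125x_C.
At x_C = 4: x_D = 12.875 − 0.125·4 = 12.375.

12.375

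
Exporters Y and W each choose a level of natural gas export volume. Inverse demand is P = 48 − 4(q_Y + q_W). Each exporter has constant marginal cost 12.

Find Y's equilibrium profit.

Exporter Y's profit: π = q_Y(48 − 4(q_Y + q_W)) − 12q_Y.
∂π/∂q_Y = 36 − 8q_Y − 4q_W = 0, so q_Y = 4.5 − 0.5q_W.
By symmetry q_W = q_Y; substituting into the reaction function, 1.5q_Y = 4.5 and q_Y = 3.
Price P = 48 − 4·6 = 24.
Y's profit: (24 − 12)·3 = 36.

36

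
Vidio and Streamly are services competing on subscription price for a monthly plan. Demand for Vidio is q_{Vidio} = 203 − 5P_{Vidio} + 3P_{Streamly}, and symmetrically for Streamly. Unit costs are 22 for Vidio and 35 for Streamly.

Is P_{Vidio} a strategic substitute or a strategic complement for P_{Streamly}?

Vidio's profit: π = (P_{Vidio} − 22)(203 − 5P_{Vidio} + 3P_{Streamly}).
∂π/∂P_{Vidio} = 313 − 10P_{Vidio} + 3P_{Streamly} = 0 ⇒ P_{Vidio} = 31.3 + 0.3P_{Streamly}.
The best-response slope dP_{Vidio}/dP_{Streamly} = 0.3 > 0: the reaction function is upward-sloping, so the choices are strategic complements.

strategic complements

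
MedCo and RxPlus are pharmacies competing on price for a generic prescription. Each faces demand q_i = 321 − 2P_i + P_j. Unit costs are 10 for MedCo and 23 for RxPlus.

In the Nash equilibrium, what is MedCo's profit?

MedCo's profit: π = (P_{MedCo} − 10)(321 − 2P_{MedCo} + P_{RxPlus}).
∂π/∂P_{MedCo} = 341 − 4P_{MedCo} + P_{RxPlus} = 0 ⇒ P_{MedCo} = 85.25 + 0.25P_{RxPlus}.
Similarly P_{RxPlus} = 91.75 + 0.25P_{MedCo}.
Solving the two reaction functions simultaneously: (1 − (0.25)(0.25))P_{MedCo} = 85.25 + 0.25·91.75, so 0.9375P_{MedCo} = 108.1875 and P_{MedCo} = 115.4.
Then P_{RxPlus} = 91.75 + 0.25·115.4 = 120.6.
q_{MedCo} = 321 − 2·115.4 + 120.6 = 210.8.
Profit = (115.4 − 10)·210.8 = 22218.32.

22218.32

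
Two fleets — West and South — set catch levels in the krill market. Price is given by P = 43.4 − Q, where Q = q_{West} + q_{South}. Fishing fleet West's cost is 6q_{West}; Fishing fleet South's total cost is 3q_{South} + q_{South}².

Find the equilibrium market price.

Fishing fleet West's profit: π = q_{West}(43.4 − (q_{West} + q_{South})) − 6q_{West}.
∂π/∂q_{West} = 37.4 − 2q_{West} − q_{South} = 0, so q_{West} = 18.7 − 0.5q_{South}.
For South: ∂π/∂q_{South} = 40.4 − 4q_{South} − q_{West} = 0 ⇒ q_{South} = 10.1 − 0.25q_{West}.
Plugging q_{South} into West's best response: q_{West} = 18.7 − 0.5(10.1 − 0.25q_{West}) ⇒ 0.875q_{West} = 13.65, so q_{West} = 15.6.
Then q_{South} = 10.1 − 0.25·15.6 = 6.2.
Equilibrium price: P = 43.4 − 21.8 = 21.6.

21.6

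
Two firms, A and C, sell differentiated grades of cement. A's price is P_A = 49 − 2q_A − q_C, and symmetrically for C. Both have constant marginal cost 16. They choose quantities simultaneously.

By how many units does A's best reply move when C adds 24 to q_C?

-6

Firm A's profit: π = q_A(49 − 2q_A − q_C) − 16q_A.
∂π/∂q_A = 33 − 4q_A − q_C = 0 ⇒ q_A = 8.25 − 0.25q_C.
The reaction-function slope is −0.25, so a 24-unit rise in q_C moves q_A by −0.25 × 24 = −6. A's best response falls — the actions are strategic substitutes.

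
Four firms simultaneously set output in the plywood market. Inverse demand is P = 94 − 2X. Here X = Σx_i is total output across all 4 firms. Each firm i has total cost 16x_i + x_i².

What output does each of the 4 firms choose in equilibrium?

A representative firm's profit is π_i = x_i(94 − 2X) − 16x_i − x_i², with X = x_i + Σ_{j≠i} x_j.
First-order condition: 78 − 6x_i − 2Σ_{j≠i} x_j = 0.
In a symmetric equilibrium every firm chooses the same x, so Σ_{j≠i} x_j = 3x. The condition becomes 78 − 12x = 0, giving x = 78/12 = 6.5.

6.5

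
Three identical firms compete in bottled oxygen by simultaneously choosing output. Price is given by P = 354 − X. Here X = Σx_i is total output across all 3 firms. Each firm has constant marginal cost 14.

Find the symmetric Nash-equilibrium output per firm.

85

A representative firm's profit is π_i = x_i(354 − X) − 14x_i, with X = x_i + Σ_{j≠i} x_j.
First-order condition: 340 − 2x_i − Σ_{j≠i} x_j = 0.
In a symmetric equilibrium every firm chooses the same x, so Σ_{j≠i} x_j = 2x. The condition becomes 340 − 4x = 0, giving x = 340/4 = 85.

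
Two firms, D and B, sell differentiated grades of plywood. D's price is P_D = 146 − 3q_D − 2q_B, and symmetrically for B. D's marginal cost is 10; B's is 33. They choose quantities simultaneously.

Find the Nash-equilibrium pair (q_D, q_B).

18.4375, 12.6875

Firm D's profit: π = q_D(146 − 3q_D − 2q_B) − 10q_D.
∂π/∂q_D = 136 − 6q_D − 2q_B = 0 ⇒ q_D = 68/3 − (1/3)q_B.
Similarly q_B = 113/6 − (1/3)q_D.
Substituting the second reaction function into the first: q_D = 68/3 − (1/3)(113/6 − (1/3)q_D), which gives (8/9)q_D = 295/18 ⇒ q_D = 18.4375.
Then q_B = 113/6 − (1/3)·18.4375 = 12.6875.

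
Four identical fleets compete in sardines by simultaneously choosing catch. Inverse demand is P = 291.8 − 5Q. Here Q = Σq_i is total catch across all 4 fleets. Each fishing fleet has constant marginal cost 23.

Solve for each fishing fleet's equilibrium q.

A representative fishing fleet's profit is π_i = q_i(291.8 − 5Q) − 23q_i, with Q = q_i + Σ_{j≠i} q_j.
First-order condition: 268.8 − 10q_i − 5Σ_{j≠i} q_j = 0.
Imposing symmetry (q_j = q for all j) turns Σ_{j≠i} q_j into 3q, so 268.8 = 25q and q = 10.752.

10.752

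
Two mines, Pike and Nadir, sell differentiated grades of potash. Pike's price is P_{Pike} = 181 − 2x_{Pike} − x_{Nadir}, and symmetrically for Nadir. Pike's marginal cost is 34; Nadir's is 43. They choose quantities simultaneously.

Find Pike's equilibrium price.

94

Mine Pike's profit: π = x_{Pike}(181 − 2x_{Pike} − x_{Nadir}) − 34x_{Pike}.
∂π/∂x_{Pike} = 147 − 4x_{Pike} − x_{Nadir} = 0 ⇒ x_{Pike} = 36.75 − 0.25x_{Nadir}.
Similarly x_{Nadir} = 34.5 − 0.25x_{Pike}.
Substituting the second reaction function into the first: x_{Pike} = 36.75 − 0.25(34.5 − 0.25x_{Pike}), which gives 0.9375x_{Pike} = 28.125 ⇒ x_{Pike} = 30.
Then x_{Nadir} = 34.5 − 0.25·30 = 27.
P_{Pike} = 181 − 2·30 − 27 = 94.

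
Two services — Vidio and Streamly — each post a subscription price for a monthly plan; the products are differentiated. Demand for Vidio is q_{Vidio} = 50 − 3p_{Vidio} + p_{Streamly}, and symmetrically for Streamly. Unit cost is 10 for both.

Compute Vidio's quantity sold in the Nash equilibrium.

18

Vidio's profit: π = (p_{Vidio} − 10)(50 − 3p_{Vidio} + p_{Streamly}).
∂π/∂p_{Vidio} = 80 − 6p_{Vidio} + p_{Streamly} = 0 ⇒ p_{Vidio} = 40/3 + (1/6)p_{Streamly}.
Setting p_{Vidio} = p_{Streamly} in the reaction function: p_{Vidio} = 40/3 + (1/6)p_{Vidio}, so p_{Vidio} = (40/3) / (5/6) = 16.
q_{Vidio} = 50 − 3·16 + 16 = 18.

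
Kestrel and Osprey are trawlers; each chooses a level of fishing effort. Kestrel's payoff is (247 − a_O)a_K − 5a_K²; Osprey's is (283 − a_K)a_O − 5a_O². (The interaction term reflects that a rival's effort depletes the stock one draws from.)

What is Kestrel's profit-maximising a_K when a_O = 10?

Expanding Kestrel's payoff: 247a_K − a_Oa_K − 5a_K².
∂π/∂a_K = 247 − a_O − 10a_K = 0, so a_K = 24.7 − 0.1a_O.
At a_O = 10: a_K = 24.7 − 0.1·10 = 23.7.

23.7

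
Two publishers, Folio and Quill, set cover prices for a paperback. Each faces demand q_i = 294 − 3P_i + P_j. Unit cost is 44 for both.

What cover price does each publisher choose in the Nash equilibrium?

Folio's profit: π = (P_{Folio} − 44)(294 − 3P_{Folio} + P_{Quill}).
∂π/∂P_{Folio} = 426 − 6P_{Folio} + P_{Quill} = 0 ⇒ P_{Folio} = 71 + (1/6)P_{Quill}.
Setting P_{Folio} = P_{Quill} in the reaction function: P_{Folio} = 71 + (1/6)P_{Folio}, so P_{Folio} = 71 / (5/6) = 85.2.

85.2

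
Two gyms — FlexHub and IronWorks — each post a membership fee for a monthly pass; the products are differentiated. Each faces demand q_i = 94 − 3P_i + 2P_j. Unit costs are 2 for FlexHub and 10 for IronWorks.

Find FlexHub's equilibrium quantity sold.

FlexHub's profit: π = (P_{FlexHub} − 2)(94 − 3P_{FlexHub} + 2P_{IronWorks}).
∂π/∂P_{FlexHub} = 100 − 6P_{FlexHub} + 2P_{IronWorks} = 0 ⇒ P_{FlexHub} = 50/3 + (1/3)P_{IronWorks}.
Similarly P_{IronWorks} = 62/3 + (1/3)P_{FlexHub}.
Solving the two reaction functions simultaneously: (1 − (1/3)(1/3))P_{FlexHub} = 50/3 + (1/3)·(62/3), so (8/9)P_{FlexHub} = 212/9 and P_{FlexHub} = 26.5.
Then P_{IronWorks} = 62/3 + (1/3)·26.5 = 29.5.
q_{FlexHub} = 94 − 3·26.5 + 2·29.5 = 73.5.

73.5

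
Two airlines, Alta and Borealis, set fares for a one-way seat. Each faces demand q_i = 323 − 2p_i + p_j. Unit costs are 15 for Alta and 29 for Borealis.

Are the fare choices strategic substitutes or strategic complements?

Alta's profit: π = (p_{Alta} − 15)(323 − 2p_{Alta} + p_{Borealis}).
∂π/∂p_{Alta} = 353 − 4p_{Alta} + p_{Borealis} = 0 ⇒ p_{Alta} = 88.25 + 0.25p_{Borealis}.
The best-response slope dp_{Alta}/dp_{Borealis} = 0.25 > 0: the reaction function is upward-sloping, so the choices are strategic complements.

strategic complements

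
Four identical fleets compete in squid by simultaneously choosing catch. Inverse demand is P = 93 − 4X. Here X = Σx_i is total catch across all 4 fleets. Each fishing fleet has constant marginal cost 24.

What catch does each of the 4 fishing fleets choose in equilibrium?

3.45

A representative fishing fleet's profit is π_i = x_i(93 − 4X) − 24x_i, with X = x_i + Σ_{j≠i} x_j.
First-order condition: 69 − 8x_i − 4Σ_{j≠i} x_j = 0.
In a symmetric equilibrium every fishing fleet chooses the same x, so Σ_{j≠i} x_j = 3x. The condition becomes 69 − 20x = 0, giving x = 69/20 = 3.45.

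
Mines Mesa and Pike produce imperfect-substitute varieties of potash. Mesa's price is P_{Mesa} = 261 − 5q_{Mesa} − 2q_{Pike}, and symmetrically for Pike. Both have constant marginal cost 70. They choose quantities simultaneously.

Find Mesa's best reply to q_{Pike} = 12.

Mine Mesa's profit: π = q_{Mesa}(261 − 5q_{Mesa} − 2q_{Pike}) − 70q_{Mesa}.
∂π/∂q_{Mesa} = 191 − 10q_{Mesa} − 2q_{Pike} = 0 ⇒ q_{Mesa} = 19.1 − 0.2q_{Pike}.
At q_{Pike} = 12: q_{Mesa} = 19.1 − 0.2·12 = 16.7.

16.7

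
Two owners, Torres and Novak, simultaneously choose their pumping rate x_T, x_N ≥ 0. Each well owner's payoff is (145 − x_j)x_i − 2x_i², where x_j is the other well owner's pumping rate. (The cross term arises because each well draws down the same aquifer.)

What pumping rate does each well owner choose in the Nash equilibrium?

Torres's payoff is (145 − x_N)x_T − 2x_T².
∂π/∂x_T = 145 − x_N − 4x_T = 0, so x_T = 36.25 − 0.25x_N.
The game is symmetric, so in equilibrium x_N = x_T: the reaction function gives 1.25x_T = 36.25, hence x_T = 29.

29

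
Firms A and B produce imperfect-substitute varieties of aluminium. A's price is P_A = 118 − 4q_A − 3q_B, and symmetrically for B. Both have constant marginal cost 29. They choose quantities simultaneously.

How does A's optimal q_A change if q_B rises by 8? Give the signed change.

-3

Firm A's profit: π = q_A(118 − 4q_A − 3q_B) − 29q_A.
∂π/∂q_A = 89 − 8q_A − 3q_B = 0 ⇒ q_A = 11.125 − 0.375q_B.
The reaction-function slope is −0.375, so an 8-unit rise in q_B moves q_A by −0.375 × 8 = −3. A's best response falls — the actions are strategic substitutes.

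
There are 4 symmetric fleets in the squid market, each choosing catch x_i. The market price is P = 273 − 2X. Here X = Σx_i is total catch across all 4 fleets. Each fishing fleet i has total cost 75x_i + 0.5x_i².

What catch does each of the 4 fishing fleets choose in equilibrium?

18

A representative fishing fleet's profit is π_i = x_i(273 − 2X) − 75x_i − 0.5x_i², with X = x_i + Σ_{j≠i} x_j.
First-order condition: 198 − 5x_i − 2Σ_{j≠i} x_j = 0.
In a symmetric equilibrium every fishing fleet chooses the same x, so Σ_{j≠i} x_j = 3x. The condition becomes 198 − 11x = 0, giving x = 198/11 = 18.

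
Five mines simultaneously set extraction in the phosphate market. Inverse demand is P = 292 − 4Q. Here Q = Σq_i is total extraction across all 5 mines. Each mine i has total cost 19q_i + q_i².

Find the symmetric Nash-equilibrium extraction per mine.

10.5

A representative mine's profit is π_i = q_i(292 − 4Q) − 19q_i − q_i², with Q = q_i + Σ_{j≠i} q_j.
First-order condition: 273 − 10q_i − 4Σ_{j≠i} q_j = 0.
With identical mines, set every q_j = q: then 273 − 10q − 16q = 0, i.e. q = 273/26 = 10.5.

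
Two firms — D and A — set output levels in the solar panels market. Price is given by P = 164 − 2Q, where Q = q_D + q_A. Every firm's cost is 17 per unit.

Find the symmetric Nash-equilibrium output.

Firm D's profit: π = q_D(164 − 2(q_D + q_A)) − 17q_D.
∂π/∂q_D = 147 − 4q_D − 2q_A = 0, so q_D = 36.75 − 0.5q_A.
Setting q_D = q_A in the reaction function: q_D = 36.75 − 0.5q_D, so q_D = 36.75 / 1.5 = 24.5.

24.5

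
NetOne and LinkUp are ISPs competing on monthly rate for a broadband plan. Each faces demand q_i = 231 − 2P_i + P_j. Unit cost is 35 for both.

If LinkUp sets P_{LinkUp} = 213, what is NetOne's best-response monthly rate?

NetOne's profit: π = (P_{NetOne} − 35)(231 − 2P_{NetOne} + P_{LinkUp}).
∂π/∂P_{NetOne} = 301 − 4P_{NetOne} + P_{LinkUp} = 0 ⇒ P_{NetOne} = 75.25 + 0.25P_{LinkUp}.
At P_{LinkUp} = 213: P_{NetOne} = 75.25 + 0.25·213 = 128.5.

128.5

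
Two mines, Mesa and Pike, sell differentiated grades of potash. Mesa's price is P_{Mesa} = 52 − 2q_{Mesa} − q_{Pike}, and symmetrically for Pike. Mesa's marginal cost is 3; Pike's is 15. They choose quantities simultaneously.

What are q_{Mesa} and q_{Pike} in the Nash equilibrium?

Mine Mesa's profit: π = q_{Mesa}(52 − 2q_{Mesa} − q_{Pike}) − 3q_{Mesa}.
∂π/∂q_{Mesa} = 49 − 4q_{Mesa} − q_{Pike} = 0 ⇒ q_{Mesa} = 12.25 − 0.25q_{Pike}.
Similarly q_{Pike} = 9.25 − 0.25q_{Mesa}.
Solving the two reaction functions simultaneously: (1 − (−0.25)(−0.25))q_{Mesa} = 12.25 − 0.25·9.25, so 0.9375q_{Mesa} = 9.9375 and q_{Mesa} = 10.6.
Then q_{Pike} = 9.25 − 0.25·10.6 = 6.6.

10.6, 6.6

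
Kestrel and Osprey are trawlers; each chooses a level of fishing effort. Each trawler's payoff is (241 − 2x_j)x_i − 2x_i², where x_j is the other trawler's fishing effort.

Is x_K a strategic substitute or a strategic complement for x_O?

Kestrel's payoff is (241 − 2x_O)x_K − 2x_K².
∂π/∂x_K = 241 − 2x_O − 4x_K = 0, so x_K = 60.25 − 0.5x_O.
The best-response slope dx_K/dx_O = −0.5 < 0: the reaction function is downward-sloping, so the choices are strategic substitutes.

strategic substitutes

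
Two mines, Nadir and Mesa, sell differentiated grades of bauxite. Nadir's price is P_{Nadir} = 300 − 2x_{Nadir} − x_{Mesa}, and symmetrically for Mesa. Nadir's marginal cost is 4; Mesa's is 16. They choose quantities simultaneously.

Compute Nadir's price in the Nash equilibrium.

Mine Nadir's profit: π = x_{Nadir}(300 − 2x_{Nadir} − x_{Mesa}) − 4x_{Nadir}.
∂π/∂x_{Nadir} = 296 − 4x_{Nadir} − x_{Mesa} = 0 ⇒ x_{Nadir} = 74 − 0.25x_{Mesa}.
Similarly x_{Mesa} = 71 − 0.25x_{Nadir}.
Plugging x_{Mesa} into Nadir's best response: x_{Nadir} = 74 − 0.25(71 − 0.25x_{Nadir}) ⇒ 0.9375x_{Nadir} = 56.25, so x_{Nadir} = 60.
Then x_{Mesa} = 71 − 0.25·60 = 56.
P_{Nadir} = 300 − 2·60 − 56 = 124.

124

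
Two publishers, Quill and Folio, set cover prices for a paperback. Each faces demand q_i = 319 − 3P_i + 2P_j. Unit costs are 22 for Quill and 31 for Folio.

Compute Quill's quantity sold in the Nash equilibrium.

227.8125

Quill's profit: π = (P_{Quill} − 22)(319 − 3P_{Quill} + 2P_{Folio}).
∂π/∂P_{Quill} = 385 − 6P_{Quill} + 2P_{Folio} = 0 ⇒ P_{Quill} = 385/6 + (1/3)P_{Folio}.
Similarly P_{Folio} = 206/3 + (1/3)P_{Quill}.
Solving the two reaction functions simultaneously: (1 − (1/3)(1/3))P_{Quill} = 385/6 + (1/3)·(206/3), so (8/9)P_{Quill} = 1567/18 and P_{Quill} = 97.9375.
Then P_{Folio} = 206/3 + (1/3)·97.9375 = 101.3125.
q_{Quill} = 319 − 3·97.9375 + 2·101.3125 = 227.8125.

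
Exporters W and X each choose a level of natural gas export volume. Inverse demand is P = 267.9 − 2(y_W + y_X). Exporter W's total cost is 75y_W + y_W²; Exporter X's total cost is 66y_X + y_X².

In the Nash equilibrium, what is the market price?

Exporter W's profit: π = y_W(267.9 − 2(y_W + y_X)) − 75y_W − y_W².
∂π/∂y_W = 192.9 − 6y_W − 2y_X = 0, so y_W = 32.15 − (1/3)y_X.
By the same steps for X: y_X = 33.65 − (1/3)y_W.
Substituting the second reaction function into the first: y_W = 32.15 − (1/3)(33.65 − (1/3)y_W), which gives (8/9)y_W = 314/15 ⇒ y_W = 23.55.
Then y_X = 33.65 − (1/3)·23.55 = 25.8.
Equilibrium price: P = 267.9 − 2·49.35 = 169.2.

169.2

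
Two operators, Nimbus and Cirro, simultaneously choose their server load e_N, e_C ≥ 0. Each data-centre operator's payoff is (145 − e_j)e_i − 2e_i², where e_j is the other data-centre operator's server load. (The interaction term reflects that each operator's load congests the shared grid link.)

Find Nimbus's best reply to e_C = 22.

Nimbus's payoff is (145 − e_C)e_N − 2e_N².
∂π/∂e_N = 145 − e_C − 4e_N = 0, so e_N = 36.25 − 0.25e_C.
At e_C = 22: e_N = 36.25 − 0.25·22 = 30.75.

30.75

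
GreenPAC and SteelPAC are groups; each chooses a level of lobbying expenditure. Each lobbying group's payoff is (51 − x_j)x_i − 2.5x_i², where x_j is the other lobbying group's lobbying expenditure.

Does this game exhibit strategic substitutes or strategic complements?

strategic substitutes

GreenPAC's payoff is (51 − x_S)x_G − 2.5x_G².
∂π/∂x_G = 51 − x_S − 5x_G = 0, so x_G = 10.2 − 0.2x_S.
The best-response slope dx_G/dx_S = −0.2 < 0: the reaction function is downward-sloping, so the choices are strategic substitutes.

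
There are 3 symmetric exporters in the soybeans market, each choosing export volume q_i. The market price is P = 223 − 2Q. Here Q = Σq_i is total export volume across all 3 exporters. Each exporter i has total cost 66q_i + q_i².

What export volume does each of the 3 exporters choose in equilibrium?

15.7

A representative exporter's profit is π_i = q_i(223 − 2Q) − 66q_i − q_i², with Q = q_i + Σ_{j≠i} q_j.
First-order condition: 157 − 6q_i − 2Σ_{j≠i} q_j = 0.
With identical exporters, set every q_j = q: then 157 − 6q − 4q = 0, i.e. q = 157/10 = 15.7.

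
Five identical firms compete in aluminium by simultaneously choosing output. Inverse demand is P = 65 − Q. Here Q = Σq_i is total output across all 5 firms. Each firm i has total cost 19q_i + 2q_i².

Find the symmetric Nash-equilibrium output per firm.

4.6

A representative firm's profit is π_i = q_i(65 − Q) − 19q_i − 2q_i², with Q = q_i + Σ_{j≠i} q_j.
First-order condition: 46 − 6q_i − Σ_{j≠i} q_j = 0.
In a symmetric equilibrium every firm chooses the same q, so Σ_{j≠i} q_j = 4q. The condition becomes 46 − 10q = 0, giving q = 46/10 = 4.6.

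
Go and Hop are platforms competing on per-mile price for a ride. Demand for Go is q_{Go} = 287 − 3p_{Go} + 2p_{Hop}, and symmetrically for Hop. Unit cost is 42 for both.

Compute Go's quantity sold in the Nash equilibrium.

Go's profit: π = (p_{Go} − 42)(287 − 3p_{Go} + 2p_{Hop}).
∂π/∂p_{Go} = 413 − 6p_{Go} + 2p_{Hop} = 0 ⇒ p_{Go} = 413/6 + (1/3)p_{Hop}.
The game is symmetric, so in equilibrium p_{Hop} = p_{Go}: the reaction function gives (2/3)p_{Go} = 413/6, hence p_{Go} = 103.25.
q_{Go} = 287 − 3·103.25 + 2·103.25 = 183.75.

183.75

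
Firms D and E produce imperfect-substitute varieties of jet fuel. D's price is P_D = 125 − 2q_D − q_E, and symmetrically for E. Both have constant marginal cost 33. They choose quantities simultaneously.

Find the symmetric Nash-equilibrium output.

18.4

Firm D's profit: π = q_D(125 − 2q_D − q_E) − 33q_D.
∂π/∂q_D = 92 − 4q_D − q_E = 0 ⇒ q_D = 23 − 0.25q_E.
By symmetry q_E = q_D; substituting into the reaction function, 1.25q_D = 23 and q_D = 18.4.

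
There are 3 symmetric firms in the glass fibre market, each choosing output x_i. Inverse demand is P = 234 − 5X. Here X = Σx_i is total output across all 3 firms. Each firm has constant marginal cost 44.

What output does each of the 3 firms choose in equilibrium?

A representative firm's profit is π_i = x_i(234 − 5X) − 44x_i, with X = x_i + Σ_{j≠i} x_j.
First-order condition: 190 − 10x_i − 5Σ_{j≠i} x_j = 0.
In a symmetric equilibrium every firm chooses the same x, so Σ_{j≠i} x_j = 2x. The condition becomes 190 − 20x = 0, giving x = 190/20 = 9.5.

9.5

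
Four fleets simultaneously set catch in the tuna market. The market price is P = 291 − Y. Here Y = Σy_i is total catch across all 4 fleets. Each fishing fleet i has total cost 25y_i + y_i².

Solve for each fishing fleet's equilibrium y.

38

A representative fishing fleet's profit is π_i = y_i(291 − Y) − 25y_i − y_i², with Y = y_i + Σ_{j≠i} y_j.
First-order condition: 266 − 4y_i − Σ_{j≠i} y_j = 0.
With identical fishing fleets, set every y_j = y: then 266 − 4y − 3y = 0, i.e. y = 266/7 = 38.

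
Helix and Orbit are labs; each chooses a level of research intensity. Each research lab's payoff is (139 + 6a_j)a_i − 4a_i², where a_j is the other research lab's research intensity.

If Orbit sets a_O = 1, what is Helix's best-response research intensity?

18.125

Helix's payoff is (139 + 6a_O)a_H − 4a_H².
∂π/∂a_H = 139 + 6a_O − 8a_H = 0, so a_H = 17.375 + 0.75a_O.
At a_O = 1: a_H = 17.375 + 0.75·1 = 18.125.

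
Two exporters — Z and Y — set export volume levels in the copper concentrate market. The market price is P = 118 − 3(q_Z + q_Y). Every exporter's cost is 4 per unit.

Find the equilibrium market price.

Exporter Z's profit: π = q_Z(118 − 3(q_Z + q_Y)) − 4q_Z.
∂π/∂q_Z = 114 − 6q_Z − 3q_Y = 0, so q_Z = 19 − 0.5q_Y.
The game is symmetric, so in equilibrium q_Y = q_Z: the reaction function gives 1.5q_Z = 19, hence q_Z = 38/3.
Equilibrium price: P = 118 − 3·(76/3) = 42.

42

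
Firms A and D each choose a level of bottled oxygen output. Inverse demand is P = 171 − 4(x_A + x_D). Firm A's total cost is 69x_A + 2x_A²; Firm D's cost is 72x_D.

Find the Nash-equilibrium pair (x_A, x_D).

Firm A's profit: π = x_A(171 − 4(x_A + x_D)) − 69x_A − 2x_A².
∂π/∂x_A = 102 − 12x_A − 4x_D = 0, so x_A = 8.5 − (1/3)x_D.
For D: ∂π/∂x_D = 99 − 8x_D − 4x_A = 0 ⇒ x_D = 12.375 − 0.5x_A.
Solving the two reaction functions simultaneously: (1 − (−1/3)(−0.5))x_A = 8.5 − (1/3)·12.375, so (5/6)x_A = 4.375 and x_A = 5.25.
Then x_D = 12.375 − 0.5·5.25 = 9.75.

5.25, 9.75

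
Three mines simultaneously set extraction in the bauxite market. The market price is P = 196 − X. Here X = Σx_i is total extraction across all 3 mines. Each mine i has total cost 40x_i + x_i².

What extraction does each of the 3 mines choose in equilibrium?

26

A representative mine's profit is π_i = x_i(196 − X) − 40x_i − x_i², with X = x_i + Σ_{j≠i} x_j.
First-order condition: 156 − 4x_i − Σ_{j≠i} x_j = 0.
Imposing symmetry (x_j = x for all j) turns Σ_{j≠i} x_j into 2x, so 156 = 6x and x = 26.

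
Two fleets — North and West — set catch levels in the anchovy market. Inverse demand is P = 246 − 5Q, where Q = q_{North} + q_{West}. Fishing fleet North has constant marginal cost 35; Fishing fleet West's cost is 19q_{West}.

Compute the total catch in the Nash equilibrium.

Fishing fleet North's profit: π = q_{North}(246 − 5(q_{North} + q_{West})) − 35q_{North}.
∂π/∂q_{North} = 211 − 10q_{North} − 5q_{West} = 0, so q_{North} = 21.1 − 0.5q_{West}.
By the same steps for West: q_{West} = 22.7 − 0.5q_{North}.
Plugging q_{West} into North's best response: q_{North} = 21.1 − 0.5(22.7 − 0.5q_{North}) ⇒ 0.75q_{North} = 9.75, so q_{North} = 13.
Then q_{West} = 22.7 − 0.5·13 = 16.2.
Total catch: 13 + 16.2 = 29.2.

29.2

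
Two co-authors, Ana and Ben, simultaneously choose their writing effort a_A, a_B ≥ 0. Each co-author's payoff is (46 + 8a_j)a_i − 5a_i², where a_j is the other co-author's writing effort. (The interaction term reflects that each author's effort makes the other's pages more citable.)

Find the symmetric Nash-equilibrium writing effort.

Ana's payoff is (46 + 8a_B)a_A − 5a_A².
∂π/∂a_A = 46 + 8a_B − 10a_A = 0, so a_A = 4.6 + 0.8a_B.
By symmetry a_B = a_A; substituting into the reaction function, 0.2a_A = 4.6 and a_A = 23.

23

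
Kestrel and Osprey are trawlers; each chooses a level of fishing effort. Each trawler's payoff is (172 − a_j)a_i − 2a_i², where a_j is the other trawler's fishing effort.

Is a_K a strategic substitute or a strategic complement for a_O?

strategic substitutes

Kestrel's payoff is (172 − a_O)a_K − 2a_K².
∂π/∂a_K = 172 − a_O − 4a_K = 0, so a_K = 43 − 0.25a_O.
The best-response slope da_K/da_O = −0.25 < 0: the reaction function is downward-sloping, so the choices are strategic substitutes.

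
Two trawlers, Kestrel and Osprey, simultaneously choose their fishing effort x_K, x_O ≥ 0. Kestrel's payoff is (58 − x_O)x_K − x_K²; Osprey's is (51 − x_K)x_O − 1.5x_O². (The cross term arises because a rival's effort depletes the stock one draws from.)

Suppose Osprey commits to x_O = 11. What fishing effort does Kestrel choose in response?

23.5

Expanding Kestrel's payoff: 58x_K − x_Ox_K − x_K².
∂π/∂x_K = 58 − x_O − 2x_K = 0, so x_K = 29 − 0.5x_O.
At x_O = 11: x_K = 29 − 0.5·11 = 23.5.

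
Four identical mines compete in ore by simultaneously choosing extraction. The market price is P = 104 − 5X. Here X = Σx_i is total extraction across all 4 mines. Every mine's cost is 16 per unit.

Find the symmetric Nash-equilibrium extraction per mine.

3.52

A representative mine's profit is π_i = x_i(104 − 5X) − 16x_i, with X = x_i + Σ_{j≠i} x_j.
First-order condition: 88 − 10x_i − 5Σ_{j≠i} x_j = 0.
In a symmetric equilibrium every mine chooses the same x, so Σ_{j≠i} x_j = 3x. The condition becomes 88 − 25x = 0, giving x = 88/25 = 3.52.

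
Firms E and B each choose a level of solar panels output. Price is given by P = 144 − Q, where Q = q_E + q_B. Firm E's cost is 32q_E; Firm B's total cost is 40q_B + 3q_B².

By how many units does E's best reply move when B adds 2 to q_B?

-1

Firm E's profit: π = q_E(144 − (q_E + q_B)) − 32q_E.
∂π/∂q_E = 112 − 2q_E − q_B = 0, so q_E = 56 − 0.5q_B.
The reaction-function slope is −0.5, so a 2-unit rise in q_B moves q_E by −0.5 × 2 = −1. E's best response falls — the actions are strategic substitutes.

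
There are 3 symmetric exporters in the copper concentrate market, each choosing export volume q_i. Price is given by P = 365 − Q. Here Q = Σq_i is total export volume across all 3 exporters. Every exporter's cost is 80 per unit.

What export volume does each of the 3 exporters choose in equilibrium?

71.25

A representative exporter's profit is π_i = q_i(365 − Q) − 80q_i, with Q = q_i + Σ_{j≠i} q_j.
First-order condition: 285 − 2q_i − Σ_{j≠i} q_j = 0.
Imposing symmetry (q_j = q for all j) turns Σ_{j≠i} q_j into 2q, so 285 = 4q and q = 71.25.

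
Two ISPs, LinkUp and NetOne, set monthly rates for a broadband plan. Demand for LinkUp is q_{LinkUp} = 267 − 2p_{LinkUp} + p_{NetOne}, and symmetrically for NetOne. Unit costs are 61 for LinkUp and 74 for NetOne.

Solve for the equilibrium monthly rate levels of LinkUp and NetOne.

LinkUp's profit: π = (p_{LinkUp} − 61)(267 − 2p_{LinkUp} + p_{NetOne}).
∂π/∂p_{LinkUp} = 389 − 4p_{LinkUp} + p_{NetOne} = 0 ⇒ p_{LinkUp} = 97.25 + 0.25p_{NetOne}.
Similarly p_{NetOne} = 103.75 + 0.25p_{LinkUp}.
Substituting the second reaction function into the first: p_{LinkUp} = 97.25 + 0.25(103.75 + 0.25p_{LinkUp}), which gives 0.9375p_{LinkUp} = 123.1875 ⇒ p_{LinkUp} = 131.4.
Then p_{NetOne} = 103.75 + 0.25·131.4 = 136.6.

131.4, 136.6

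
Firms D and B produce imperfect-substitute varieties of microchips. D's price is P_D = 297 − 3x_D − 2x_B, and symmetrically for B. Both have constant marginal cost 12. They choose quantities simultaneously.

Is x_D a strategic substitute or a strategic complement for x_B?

strategic substitutes

Firm D's profit: π = x_D(297 − 3x_D − 2x_B) − 12x_D.
∂π/∂x_D = 285 − 6x_D − 2x_B = 0 ⇒ x_D = 47.5 − (1/3)x_B.
The best-response slope dx_D/dx_B = −1/3 < 0: the reaction function is downward-sloping, so the choices are strategic substitutes.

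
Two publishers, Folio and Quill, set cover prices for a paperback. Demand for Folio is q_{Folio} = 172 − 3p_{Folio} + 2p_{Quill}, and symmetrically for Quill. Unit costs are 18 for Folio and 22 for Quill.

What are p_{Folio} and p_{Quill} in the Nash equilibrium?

Folio's profit: π = (p_{Folio} − 18)(172 − 3p_{Folio} + 2p_{Quill}).
∂π/∂p_{Folio} = 226 − 6p_{Folio} + 2p_{Quill} = 0 ⇒ p_{Folio} = 113/3 + (1/3)p_{Quill}.
Similarly p_{Quill} = 119/3 + (1/3)p_{Folio}.
Plugging p_{Quill} into Folio's best response: p_{Folio} = 113/3 + (1/3)(119/3 + (1/3)p_{Folio}) ⇒ (8/9)p_{Folio} = 458/9, so p_{Folio} = 57.25.
Then p_{Quill} = 119/3 + (1/3)·57.25 = 58.75.

57.25, 58.75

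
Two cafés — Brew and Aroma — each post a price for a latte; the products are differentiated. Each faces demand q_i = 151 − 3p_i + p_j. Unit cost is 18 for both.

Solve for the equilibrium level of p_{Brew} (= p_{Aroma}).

Brew's profit: π = (p_{Brew} − 18)(151 − 3p_{Brew} + p_{Aroma}).
∂π/∂p_{Brew} = 205 − 6p_{Brew} + p_{Aroma} = 0 ⇒ p_{Brew} = 205/6 + (1/6)p_{Aroma}.
The game is symmetric, so in equilibrium p_{Aroma} = p_{Brew}: the reaction function gives (5/6)p_{Brew} = 205/6, hence p_{Brew} = 41.

41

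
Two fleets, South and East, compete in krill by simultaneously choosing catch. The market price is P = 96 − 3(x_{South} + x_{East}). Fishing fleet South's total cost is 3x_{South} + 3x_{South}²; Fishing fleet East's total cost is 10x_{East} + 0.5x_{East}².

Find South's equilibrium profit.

164.7456

Fishing fleet South's profit: π = x_{South}(96 − 3(x_{South} + x_{East})) − 3x_{South} − 3x_{South}².
∂π/∂x_{South} = 93 − 12x_{South} − 3x_{East} = 0, so x_{South} = 7.75 − 0.25x_{East}.
For East: ∂π/∂x_{East} = 86 − 7x_{East} − 3x_{South} = 0 ⇒ x_{East} = 86/7 − (3/7)x_{South}.
Plugging x_{East} into South's best response: x_{South} = 7.75 − 0.25(86/7 − (3/7)x_{South}) ⇒ (25/28)x_{South} = 131/28, so x_{South} = 5.24.
Then x_{East} = 86/7 − (3/7)·5.24 = 10.04.
Price P = 96 − 3·15.28 = 50.16.
South's profit: (50.16 − 3)·5.24 − 3(5.24)² = 164.7456.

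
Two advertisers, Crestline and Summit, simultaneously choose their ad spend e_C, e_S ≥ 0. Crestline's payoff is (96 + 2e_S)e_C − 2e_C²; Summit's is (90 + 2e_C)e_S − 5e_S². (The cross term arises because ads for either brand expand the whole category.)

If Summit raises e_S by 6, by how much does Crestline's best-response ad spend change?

3

Expanding Crestline's payoff: 96e_C + 2e_Se_C − 2e_C².
∂π/∂e_C = 96 + 2e_S − 4e_C = 0, so e_C = 24 + 0.5e_S.
The reaction-function slope is 0.5, so a 6-unit rise in e_S moves e_C by 0.5 × 6 = 3. Crestline's best response rises — the actions are strategic complements.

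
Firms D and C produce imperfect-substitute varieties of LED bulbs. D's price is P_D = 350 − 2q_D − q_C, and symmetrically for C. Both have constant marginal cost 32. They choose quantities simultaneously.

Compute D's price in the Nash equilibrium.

159.2

Firm D's profit: π = q_D(350 − 2q_D − q_C) − 32q_D.
∂π/∂q_D = 318 − 4q_D − q_C = 0 ⇒ q_D = 79.5 − 0.25q_C.
The game is symmetric, so in equilibrium q_C = q_D: the reaction function gives 1.25q_D = 79.5, hence q_D = 63.6.
P_D = 350 − 2·63.6 − 63.6 = 159.2.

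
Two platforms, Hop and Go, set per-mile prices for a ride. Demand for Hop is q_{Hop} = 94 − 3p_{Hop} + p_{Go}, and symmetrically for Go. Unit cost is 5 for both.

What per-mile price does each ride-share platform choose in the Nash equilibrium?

21.8

Hop's profit: π = (p_{Hop} − 5)(94 − 3p_{Hop} + p_{Go}).
∂π/∂p_{Hop} = 109 − 6p_{Hop} + p_{Go} = 0 ⇒ p_{Hop} = 109/6 + (1/6)p_{Go}.
The game is symmetric, so in equilibrium p_{Go} = p_{Hop}: the reaction function gives (5/6)p_{Hop} = 109/6, hence p_{Hop} = 21.8.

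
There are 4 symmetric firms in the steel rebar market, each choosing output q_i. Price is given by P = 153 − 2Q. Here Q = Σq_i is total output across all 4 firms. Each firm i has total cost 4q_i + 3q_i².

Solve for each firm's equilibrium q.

9.3125

A representative firm's profit is π_i = q_i(153 − 2Q) − 4q_i − 3q_i², with Q = q_i + Σ_{j≠i} q_j.
First-order condition: 149 − 10q_i − 2Σ_{j≠i} q_j = 0.
In a symmetric equilibrium every firm chooses the same q, so Σ_{j≠i} q_j = 3q. The condition becomes 149 − 16q = 0, giving q = 149/16 = 9.3125.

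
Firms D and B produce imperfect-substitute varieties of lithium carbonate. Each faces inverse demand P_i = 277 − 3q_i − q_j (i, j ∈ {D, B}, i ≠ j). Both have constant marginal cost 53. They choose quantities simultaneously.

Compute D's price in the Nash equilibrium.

Firm D's profit: π = q_D(277 − 3q_D − q_B) − 53q_D.
∂π/∂q_D = 224 − 6q_D − q_B = 0 ⇒ q_D = 112/3 − (1/6)q_B.
Setting q_D = q_B in the reaction function: q_D = 112/3 − (1/6)q_D, so q_D = (112/3) / (7/6) = 32.
P_D = 277 − 3·32 − 32 = 149.

149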